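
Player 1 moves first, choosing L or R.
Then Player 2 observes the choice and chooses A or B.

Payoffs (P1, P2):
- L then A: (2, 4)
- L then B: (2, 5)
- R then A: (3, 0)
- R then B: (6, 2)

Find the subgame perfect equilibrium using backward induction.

P1 plays R, P2 plays B after L and B after R; Payoff (6, 2)

Work:
Backward induction:
After L: P2 chooses B → P1 gets 2
After R: P2 chooses B → P1 gets 6
P1 chooses R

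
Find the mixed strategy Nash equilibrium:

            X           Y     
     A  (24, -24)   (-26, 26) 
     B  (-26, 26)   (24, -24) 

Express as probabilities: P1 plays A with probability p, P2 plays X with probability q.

p = 0.5, q = 0.5

Work:
Find probabilities that make opponent indifferent:
P2 chooses q to make P1 indifferent between A and B
P1 chooses p to make P2 indifferent between X and Y
Mixed NE: P1 plays (A: 0.5, B: 0.5), P2 plays (X: 0.5, Y: 0.5)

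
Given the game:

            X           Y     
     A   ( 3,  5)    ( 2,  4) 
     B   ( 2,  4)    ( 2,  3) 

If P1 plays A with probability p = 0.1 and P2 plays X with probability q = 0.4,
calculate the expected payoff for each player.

E[P1] = 2.04, E[P2] = 3.5

Work:
E[P1] = p·q·π₁(A,X) + p·(1-q)·π₁(A,Y) + (1-p)·q·π₁(B,X) + (1-p)·(1-q)·π₁(B,Y)
= 0.1·0.4·3 + 0.1·0.6·2 + 0.9·0.4·2 + 0.9·0.6·2
= 2.04

E[P2] = 3.5 (similar calculation)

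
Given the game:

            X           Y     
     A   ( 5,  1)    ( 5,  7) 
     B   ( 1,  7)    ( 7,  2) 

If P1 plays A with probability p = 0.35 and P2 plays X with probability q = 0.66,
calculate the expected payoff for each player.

E[P1] = 3.726, E[P2] = 4.509

Work:
E[P1] = p·q·π₁(A,X) + p·(1-q)·π₁(A,Y) + (1-p)·q·π₁(B,X) + (1-p)·(1-q)·π₁(B,Y)
= 0.35·0.66·5 + 0.35·0.34·5 + 0.65·0.66·1 + 0.65·0.34·7
= 3.726

E[P2] = 4.509 (similar calculation)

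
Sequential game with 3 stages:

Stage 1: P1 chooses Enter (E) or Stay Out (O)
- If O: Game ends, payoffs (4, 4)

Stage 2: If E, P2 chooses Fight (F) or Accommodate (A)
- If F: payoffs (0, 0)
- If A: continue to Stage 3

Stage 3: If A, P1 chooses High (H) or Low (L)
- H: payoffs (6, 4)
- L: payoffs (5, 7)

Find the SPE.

SPE: (E, A, H); Outcome (6, 4)

Work:
Stage 3: P1 chooses H (6 vs 5)
Stage 2: P2: F->0, A->4 (anticipating H). Choose A
Stage 1: P1: O->4, E->6 (anticipating A, H). Choose E
SPE path: E -> A -> H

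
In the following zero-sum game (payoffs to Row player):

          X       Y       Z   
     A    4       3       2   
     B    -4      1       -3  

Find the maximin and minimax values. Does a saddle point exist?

Maximin = 2, Minimax = 2, Saddle: True

Work:
Row minimums: [2, -4] → maximin = 2
Column maximums: [4, 3, 2] → minimax = 2
Saddle point exists! Game value = 2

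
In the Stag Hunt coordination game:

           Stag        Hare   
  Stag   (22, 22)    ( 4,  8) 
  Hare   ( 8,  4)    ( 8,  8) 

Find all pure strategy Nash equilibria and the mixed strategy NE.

Pure NE: (Stag, Stag) and (Hare, Hare); Mixed NE: p = 0.2222, q = 0.2222

Work:
Check pure NE:
(Stag, Stag): (22, 22) - no unilateral deviation beneficial
(Hare, Hare): (8, 8) - no unilateral deviation beneficial
Mixed NE: P1 plays Stag with p = 0.2222, P2 plays Stag with q = 0.2222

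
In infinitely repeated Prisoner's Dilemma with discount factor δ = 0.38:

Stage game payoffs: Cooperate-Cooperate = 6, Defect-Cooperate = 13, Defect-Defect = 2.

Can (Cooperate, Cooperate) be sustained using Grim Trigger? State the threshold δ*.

δ* = 0.6364; since δ = 0.38 < 0.6364, cooperation cannot be sustained

Work:
For Grim Trigger:
Cooperate forever: 6/(1-δ)
Defect then punished: 13 + 2·δ/(1-δ)
Need: 6/(1-δ) ≥ 13 + 2·δ/(1-δ)
Solving: δ ≥ (T-R)/(T-P) = (13-6)/(13-2) = 0.6364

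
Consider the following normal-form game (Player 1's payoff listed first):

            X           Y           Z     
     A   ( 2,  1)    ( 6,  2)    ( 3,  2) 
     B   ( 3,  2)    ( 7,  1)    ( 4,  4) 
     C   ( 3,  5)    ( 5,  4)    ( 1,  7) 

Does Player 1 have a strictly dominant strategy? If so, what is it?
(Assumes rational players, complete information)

No strictly dominant strategy exists for Player 1

Work:
A strategy strictly dominates another if it gives a strictly higher payoff against every opponent action. Compare each pair of P1's strategies column-by-column:
  A vs B: [2 vs 3, 6 vs 7, 3 vs 4] → A does not strictly dominate B (column X: 2 ≤ 3)
  A vs C: [2 vs 3, 6 vs 5, 3 vs 1] → A does not strictly dominate C (column X: 2 ≤ 3)
  B vs A: [3 vs 2, 7 vs 6, 4 vs 3] → B strictly dominates A
  B vs C: [3 vs 3, 7 vs 5, 4 vs 1] → B does not strictly dominate C (column X: 3 ≤ 3)
  C vs A: [3 vs 2, 5 vs 6, 1 vs 3] → C does not strictly dominate A (column Y: 5 ≤ 6)
  C vs B: [3 vs 3, 5 vs 7, 1 vs 4] → C does not strictly dominate B (column X: 3 ≤ 3)
No single strategy strictly dominates all others → no strictly dominant strategy.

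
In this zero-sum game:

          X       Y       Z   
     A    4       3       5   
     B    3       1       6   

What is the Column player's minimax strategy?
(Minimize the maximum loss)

Column should play Y, value = 3

Work:
Column player minimizes Row's maximum payoff:
Column X: max payoff to Row = 4
Column Y: max payoff to Row = 3
Column Z: max payoff to Row = 6
Minimum is 3, achieved by column Y.
Minimax strategy: Y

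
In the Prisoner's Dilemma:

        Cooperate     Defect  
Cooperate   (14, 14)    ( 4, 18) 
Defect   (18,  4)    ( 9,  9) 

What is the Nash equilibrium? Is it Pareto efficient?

(Defect, Defect) is NE; not Pareto efficient

Work:
Defect dominates Cooperate for both players:
If P2 cooperates: Defect (18) > Cooperate (14)
If P2 defects: Defect (9) > Cooperate (4)
NE: (Defect, Defect) with payoff (9, 9)
But (Cooperate, Cooperate) = (14, 14) Pareto dominates (9, 9)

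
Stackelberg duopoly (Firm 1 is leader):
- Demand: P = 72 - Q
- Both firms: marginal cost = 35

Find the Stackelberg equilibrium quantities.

q₁* (leader) = 18.5, q₂* (follower) = 9.25

Work:
Follower's reaction: q₂ = (a - c - q₁)/2
Leader substitutes: π₁ = q₁·(a - q₁ - (a-c-q₁)/2 - c)
FOC: q₁* = (72 - 35)/2 = 18.50
Then: q₂* = (72 - 35 - 18.5)/2 = 9.25
Leader has first-mover advantage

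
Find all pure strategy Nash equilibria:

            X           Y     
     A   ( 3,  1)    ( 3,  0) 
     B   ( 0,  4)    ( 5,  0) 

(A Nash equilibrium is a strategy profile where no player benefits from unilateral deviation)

Nash equilibrium: (A, X)

Work:
Best responses:
  P1 vs X: payoffs [3, 0] → best response A (payoff 3)
  P1 vs Y: payoffs [3, 5] → best response B (payoff 5)
  P2 vs A: payoffs [1, 0] → best response X (payoff 1)
  P2 vs B: payoffs [4, 0] → best response X (payoff 4)
Mutual best responses: (A,X) → Nash equilibria.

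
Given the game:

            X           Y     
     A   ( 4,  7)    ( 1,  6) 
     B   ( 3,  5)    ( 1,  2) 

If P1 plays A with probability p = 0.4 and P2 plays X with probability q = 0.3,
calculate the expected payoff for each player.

E[P1] = 1.72, E[P2] = 4.26

Work:
E[P1] = p·q·π₁(A,X) + p·(1-q)·π₁(A,Y) + (1-p)·q·π₁(B,X) + (1-p)·(1-q)·π₁(B,Y)
= 0.4·0.3·4 + 0.4·0.7·1 + 0.6·0.3·3 + 0.6·0.7·1
= 1.72

E[P2] = 4.26 (similar calculation)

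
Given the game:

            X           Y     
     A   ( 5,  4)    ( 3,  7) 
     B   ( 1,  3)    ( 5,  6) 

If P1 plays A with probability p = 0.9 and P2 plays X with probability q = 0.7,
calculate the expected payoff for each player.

E[P1] = 4.18, E[P2] = 4.8

Work:
E[P1] = p·q·π₁(A,X) + p·(1-q)·π₁(A,Y) + (1-p)·q·π₁(B,X) + (1-p)·(1-q)·π₁(B,Y)
= 0.9·0.7·5 + 0.9·0.3·3 + 0.1·0.7·1 + 0.1·0.3·5
= 4.18

E[P2] = 4.8 (similar calculation)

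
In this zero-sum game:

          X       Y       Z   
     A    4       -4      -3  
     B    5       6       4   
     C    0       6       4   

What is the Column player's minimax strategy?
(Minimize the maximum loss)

Column should play Z, value = 4

Work:
Column player minimizes Row's maximum payoff:
Column X: max payoff to Row = 5
Column Y: max payoff to Row = 6
Column Z: max payoff to Row = 4
Minimum is 4, achieved by column Z.
Minimax strategy: Z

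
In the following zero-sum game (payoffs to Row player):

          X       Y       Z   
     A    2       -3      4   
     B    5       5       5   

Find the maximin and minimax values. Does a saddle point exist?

Maximin = 5, Minimax = 5, Saddle: True

Work:
Row minimums: [-3, 5] → maximin = 5
Column maximums: [5, 5, 5] → minimax = 5
Saddle point exists! Game value = 5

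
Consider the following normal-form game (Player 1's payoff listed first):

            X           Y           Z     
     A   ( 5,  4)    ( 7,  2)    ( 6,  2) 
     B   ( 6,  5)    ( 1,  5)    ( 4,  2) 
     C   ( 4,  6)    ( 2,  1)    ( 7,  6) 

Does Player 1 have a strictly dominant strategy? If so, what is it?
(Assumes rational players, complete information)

No strictly dominant strategy exists for Player 1

Work:
A strategy strictly dominates another if it gives a strictly higher payoff against every opponent action. Compare each pair of P1's strategies column-by-column:
  A vs B: [5 vs 6, 7 vs 1, 6 vs 4] → A does not strictly dominate B (column X: 5 ≤ 6)
  A vs C: [5 vs 4, 7 vs 2, 6 vs 7] → A does not strictly dominate C (column Z: 6 ≤ 7)
  B vs A: [6 vs 5, 1 vs 7, 4 vs 6] → B does not strictly dominate A (column Y: 1 ≤ 7)
  B vs C: [6 vs 4, 1 vs 2, 4 vs 7] → B does not strictly dominate C (column Y: 1 ≤ 2)
  C vs A: [4 vs 5, 2 vs 7, 7 vs 6] → C does not strictly dominate A (column X: 4 ≤ 5)
  C vs B: [4 vs 6, 2 vs 1, 7 vs 4] → C does not strictly dominate B (column X: 4 ≤ 6)
No single strategy strictly dominates all others → no strictly dominant strategy.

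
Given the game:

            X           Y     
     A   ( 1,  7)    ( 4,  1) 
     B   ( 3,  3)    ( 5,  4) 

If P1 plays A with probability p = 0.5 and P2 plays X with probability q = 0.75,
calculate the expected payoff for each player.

E[P1] = 2.625, E[P2] = 4.375

Work:
E[P1] = p·q·π₁(A,X) + p·(1-q)·π₁(A,Y) + (1-p)·q·π₁(B,X) + (1-p)·(1-q)·π₁(B,Y)
= 0.5·0.75·1 + 0.5·0.25·4 + 0.5·0.75·3 + 0.5·0.25·5
= 2.625

E[P2] = 4.375 (similar calculation)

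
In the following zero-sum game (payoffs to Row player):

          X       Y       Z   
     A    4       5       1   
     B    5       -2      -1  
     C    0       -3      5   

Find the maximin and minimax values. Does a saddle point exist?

Maximin = 1, Minimax = 5, Saddle: False

Work:
Row minimums: [1, -2, -3] → maximin = 1
Column maximums: [5, 5, 5] → minimax = 5
No saddle point (maximin ≠ minimax). Mixed strategy needed.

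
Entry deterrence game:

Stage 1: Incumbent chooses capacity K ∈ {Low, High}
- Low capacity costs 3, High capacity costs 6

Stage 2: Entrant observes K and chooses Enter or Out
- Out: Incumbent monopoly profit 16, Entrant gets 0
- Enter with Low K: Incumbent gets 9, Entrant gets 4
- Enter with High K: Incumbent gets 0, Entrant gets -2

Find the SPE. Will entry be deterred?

SPE: (High, Enter|Low, Out|High); Entry deterred. Incumbent net profit = 10

Work:
After Low K: Entrant enters (4 > 0)
After High K: Entrant stays out (-2 < 0)
Incumbent: Low → 9−3=6, High → 16−6=10
Incumbent chooses High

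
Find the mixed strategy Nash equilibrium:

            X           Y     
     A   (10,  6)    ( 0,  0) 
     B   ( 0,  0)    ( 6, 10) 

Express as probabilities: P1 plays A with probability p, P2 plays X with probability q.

p = 0.625, q = 0.375

Work:
Find probabilities that make opponent indifferent:
P2 chooses q to make P1 indifferent between A and B
P1 chooses p to make P2 indifferent between X and Y
Mixed NE: P1 plays (A: 0.625, B: 0.375), P2 plays (X: 0.375, Y: 0.625)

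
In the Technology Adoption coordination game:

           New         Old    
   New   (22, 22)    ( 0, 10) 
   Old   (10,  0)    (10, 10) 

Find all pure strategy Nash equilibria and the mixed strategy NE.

Pure NE: (New, New) and (Old, Old); Mixed NE: p = 0.4545, q = 0.4545

Work:
Check pure NE:
(New, New): (22, 22) - no unilateral deviation beneficial
(Old, Old): (10, 10) - no unilateral deviation beneficial
Mixed NE: P1 plays New with p = 0.4545, P2 plays New with q = 0.4545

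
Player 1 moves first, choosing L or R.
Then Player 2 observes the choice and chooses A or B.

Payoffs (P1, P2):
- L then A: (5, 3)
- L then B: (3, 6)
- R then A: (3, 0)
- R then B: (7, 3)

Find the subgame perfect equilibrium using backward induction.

P1 plays R, P2 plays B after L and B after R; Payoff (7, 3)

Work:
Backward induction:
After L: P2 chooses B → P1 gets 3
After R: P2 chooses B → P1 gets 7
P1 chooses R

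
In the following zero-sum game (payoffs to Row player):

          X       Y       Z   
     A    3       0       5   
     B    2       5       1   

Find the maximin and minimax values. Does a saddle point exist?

Maximin = 1, Minimax = 3, Saddle: False

Work:
Row minimums: [0, 1] → maximin = 1
Column maximums: [3, 5, 5] → minimax = 3
No saddle point (maximin ≠ minimax). Mixed strategy needed.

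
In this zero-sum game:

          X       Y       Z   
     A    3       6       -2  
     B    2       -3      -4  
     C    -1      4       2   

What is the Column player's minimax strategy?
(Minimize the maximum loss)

Column should play Z, value = 2

Work:
Column player minimizes Row's maximum payoff:
Column X: max payoff to Row = 3
Column Y: max payoff to Row = 6
Column Z: max payoff to Row = 2
Minimum is 2, achieved by column Z.
Minimax strategy: Z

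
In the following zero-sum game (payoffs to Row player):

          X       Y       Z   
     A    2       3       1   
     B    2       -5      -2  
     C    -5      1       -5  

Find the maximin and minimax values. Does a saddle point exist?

Maximin = 1, Minimax = 1, Saddle: True

Work:
Row minimums: [1, -5, -5] → maximin = 1
Column maximums: [2, 3, 1] → minimax = 1
Saddle point exists! Game value = 1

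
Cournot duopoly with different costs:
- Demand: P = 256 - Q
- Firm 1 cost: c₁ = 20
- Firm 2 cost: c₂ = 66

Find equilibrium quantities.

q₁* = 94.0, q₂* = 48.0

Work:
Reaction: q₁ = (256 - 20 - q₂)/2
Reaction: q₂ = (256 - 66 - q₁)/2
Solve simultaneously:
q₁* = (256 - 2×20 + 66)/3 = 94.0
q₂* = (256 - 2×66 + 20)/3 = 48.0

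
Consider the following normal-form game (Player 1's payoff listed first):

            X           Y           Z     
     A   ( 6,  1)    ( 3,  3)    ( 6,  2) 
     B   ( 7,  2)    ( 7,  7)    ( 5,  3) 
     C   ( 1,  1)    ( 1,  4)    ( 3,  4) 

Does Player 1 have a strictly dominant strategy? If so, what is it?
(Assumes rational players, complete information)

No strictly dominant strategy exists for Player 1

Work:
A strategy strictly dominates another if it gives a strictly higher payoff against every opponent action. Compare each pair of P1's strategies column-by-column:
  A vs B: [6 vs 7, 3 vs 7, 6 vs 5] → A does not strictly dominate B (column X: 6 ≤ 7)
  A vs C: [6 vs 1, 3 vs 1, 6 vs 3] → A strictly dominates C
  B vs A: [7 vs 6, 7 vs 3, 5 vs 6] → B does not strictly dominate A (column Z: 5 ≤ 6)
  B vs C: [7 vs 1, 7 vs 1, 5 vs 3] → B strictly dominates C
  C vs A: [1 vs 6, 1 vs 3, 3 vs 6] → C does not strictly dominate A (column X: 1 ≤ 6)
  C vs B: [1 vs 7, 1 vs 7, 3 vs 5] → C does not strictly dominate B (column X: 1 ≤ 7)
No single strategy strictly dominates all others → no strictly dominant strategy.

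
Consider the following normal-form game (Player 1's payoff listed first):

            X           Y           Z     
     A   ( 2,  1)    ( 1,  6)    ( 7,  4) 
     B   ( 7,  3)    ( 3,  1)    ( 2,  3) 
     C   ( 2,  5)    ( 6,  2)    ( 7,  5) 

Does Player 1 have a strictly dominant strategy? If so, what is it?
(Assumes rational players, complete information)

No strictly dominant strategy exists for Player 1

Work:
A strategy strictly dominates another if it gives a strictly higher payoff against every opponent action. Compare each pair of P1's strategies column-by-column:
  A vs B: [2 vs 7, 1 vs 3, 7 vs 2] → A does not strictly dominate B (column X: 2 ≤ 7)
  A vs C: [2 vs 2, 1 vs 6, 7 vs 7] → A does not strictly dominate C (column X: 2 ≤ 2)
  B vs A: [7 vs 2, 3 vs 1, 2 vs 7] → B does not strictly dominate A (column Z: 2 ≤ 7)
  B vs C: [7 vs 2, 3 vs 6, 2 vs 7] → B does not strictly dominate C (column Y: 3 ≤ 6)
  C vs A: [2 vs 2, 6 vs 1, 7 vs 7] → C does not strictly dominate A (column X: 2 ≤ 2)
  C vs B: [2 vs 7, 6 vs 3, 7 vs 2] → C does not strictly dominate B (column X: 2 ≤ 7)
No single strategy strictly dominates all others → no strictly dominant strategy.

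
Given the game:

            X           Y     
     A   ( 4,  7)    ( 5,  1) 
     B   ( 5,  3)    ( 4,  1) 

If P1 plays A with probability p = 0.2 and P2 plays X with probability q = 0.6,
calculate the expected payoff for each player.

E[P1] = 4.56, E[P2] = 2.68

Work:
E[P1] = p·q·π₁(A,X) + p·(1-q)·π₁(A,Y) + (1-p)·q·π₁(B,X) + (1-p)·(1-q)·π₁(B,Y)
= 0.2·0.6·4 + 0.2·0.4·5 + 0.8·0.6·5 + 0.8·0.4·4
= 4.56

E[P2] = 2.68 (similar calculation)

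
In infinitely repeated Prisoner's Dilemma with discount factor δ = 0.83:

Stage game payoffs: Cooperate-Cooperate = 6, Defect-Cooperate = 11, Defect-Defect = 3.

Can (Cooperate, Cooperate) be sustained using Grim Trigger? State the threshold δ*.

δ* = 0.625; since δ = 0.83 ≥ 0.625, cooperation can be sustained

Work:
For Grim Trigger:
Cooperate forever: 6/(1-δ)
Defect then punished: 11 + 3·δ/(1-δ)
Need: 6/(1-δ) ≥ 11 + 3·δ/(1-δ)
Solving: δ ≥ (T-R)/(T-P) = (11-6)/(11-3) = 0.625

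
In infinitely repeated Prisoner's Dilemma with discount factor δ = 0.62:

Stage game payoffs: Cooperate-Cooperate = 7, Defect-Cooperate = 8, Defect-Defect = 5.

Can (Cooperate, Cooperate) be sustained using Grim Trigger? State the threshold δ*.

δ* = 0.3333; since δ = 0.62 ≥ 0.3333, cooperation can be sustained

Work:
For Grim Trigger:
Cooperate forever: 7/(1-δ)
Defect then punished: 8 + 5·δ/(1-δ)
Need: 7/(1-δ) ≥ 8 + 5·δ/(1-δ)
Solving: δ ≥ (T-R)/(T-P) = (8-7)/(8-5) = 0.3333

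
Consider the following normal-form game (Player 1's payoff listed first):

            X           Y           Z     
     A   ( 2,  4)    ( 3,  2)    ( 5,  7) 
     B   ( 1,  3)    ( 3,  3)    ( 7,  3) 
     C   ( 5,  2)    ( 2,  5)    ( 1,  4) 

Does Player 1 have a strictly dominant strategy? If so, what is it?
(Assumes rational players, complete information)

No strictly dominant strategy exists for Player 1

Work:
A strategy strictly dominates another if it gives a strictly higher payoff against every opponent action. Compare each pair of P1's strategies column-by-column:
  A vs B: [2 vs 1, 3 vs 3, 5 vs 7] → A does not strictly dominate B (column Y: 3 ≤ 3)
  A vs C: [2 vs 5, 3 vs 2, 5 vs 1] → A does not strictly dominate C (column X: 2 ≤ 5)
  B vs A: [1 vs 2, 3 vs 3, 7 vs 5] → B does not strictly dominate A (column X: 1 ≤ 2)
  B vs C: [1 vs 5, 3 vs 2, 7 vs 1] → B does not strictly dominate C (column X: 1 ≤ 5)
  C vs A: [5 vs 2, 2 vs 3, 1 vs 5] → C does not strictly dominate A (column Y: 2 ≤ 3)
  C vs B: [5 vs 1, 2 vs 3, 1 vs 7] → C does not strictly dominate B (column Y: 2 ≤ 3)
No single strategy strictly dominates all others → no strictly dominant strategy.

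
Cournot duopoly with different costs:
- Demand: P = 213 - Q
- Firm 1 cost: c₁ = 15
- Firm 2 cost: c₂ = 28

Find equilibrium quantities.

q₁* = 70.33, q₂* = 57.33

Work:
Reaction: q₁ = (213 - 15 - q₂)/2
Reaction: q₂ = (213 - 28 - q₁)/2
Solve simultaneously:
q₁* = (213 - 2×15 + 28)/3 = 70.33
q₂* = (213 - 2×28 + 15)/3 = 57.33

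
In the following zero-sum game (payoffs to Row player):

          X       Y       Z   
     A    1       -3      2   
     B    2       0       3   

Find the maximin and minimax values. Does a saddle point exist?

Maximin = 0, Minimax = 0, Saddle: True

Work:
Row minimums: [-3, 0] → maximin = 0
Column maximums: [2, 0, 3] → minimax = 0
Saddle point exists! Game value = 0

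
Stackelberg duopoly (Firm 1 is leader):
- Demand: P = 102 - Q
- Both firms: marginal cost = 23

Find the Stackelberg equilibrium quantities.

q₁* (leader) = 39.5, q₂* (follower) = 19.75

Work:
Follower's reaction: q₂ = (a - c - q₁)/2
Leader substitutes: π₁ = q₁·(a - q₁ - (a-c-q₁)/2 - c)
FOC: q₁* = (102 - 23)/2 = 39.50
Then: q₂* = (102 - 23 - 39.5)/2 = 19.75
Leader has first-mover advantage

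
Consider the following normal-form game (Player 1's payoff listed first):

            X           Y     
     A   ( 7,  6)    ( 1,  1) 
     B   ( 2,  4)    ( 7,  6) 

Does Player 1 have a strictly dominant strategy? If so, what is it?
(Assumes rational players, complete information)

No strictly dominant strategy exists for Player 1

Work:
A strategy strictly dominates another if it gives a strictly higher payoff against every opponent action. Compare each pair of P1's strategies column-by-column:
  A vs B: [7 vs 2, 1 vs 7] → A does not strictly dominate B (column Y: 1 ≤ 7)
  B vs A: [2 vs 7, 7 vs 1] → B does not strictly dominate A (column X: 2 ≤ 7)
No single strategy strictly dominates all others → no strictly dominant strategy.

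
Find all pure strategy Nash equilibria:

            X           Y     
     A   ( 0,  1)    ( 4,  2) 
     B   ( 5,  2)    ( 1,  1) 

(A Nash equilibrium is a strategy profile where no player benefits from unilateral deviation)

Nash equilibrium: (A, Y), (B, X)

Work:
Best responses:
  P1 vs X: payoffs [0, 5] → best response B (payoff 5)
  P1 vs Y: payoffs [4, 1] → best response A (payoff 4)
  P2 vs A: payoffs [1, 2] → best response Y (payoff 2)
  P2 vs B: payoffs [2, 1] → best response X (payoff 2)
Mutual best responses: (A,Y), (B,X) → Nash equilibria.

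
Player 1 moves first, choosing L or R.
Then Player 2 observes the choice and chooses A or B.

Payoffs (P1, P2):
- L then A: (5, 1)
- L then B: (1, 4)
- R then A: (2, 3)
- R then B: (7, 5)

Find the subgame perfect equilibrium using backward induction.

P1 plays R, P2 plays B after L and B after R; Payoff (7, 5)

Work:
Backward induction:
After L: P2 chooses B → P1 gets 1
After R: P2 chooses B → P1 gets 7
P1 chooses R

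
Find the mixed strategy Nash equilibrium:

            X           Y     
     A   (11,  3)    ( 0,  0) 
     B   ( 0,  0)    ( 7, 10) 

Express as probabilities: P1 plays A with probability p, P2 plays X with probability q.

p = 0.7692, q = 0.3889

Work:
Find probabilities that make opponent indifferent:
P2 chooses q to make P1 indifferent between A and B
P1 chooses p to make P2 indifferent between X and Y
Mixed NE: P1 plays (A: 0.7692, B: 0.2308), P2 plays (X: 0.3889, Y: 0.6111)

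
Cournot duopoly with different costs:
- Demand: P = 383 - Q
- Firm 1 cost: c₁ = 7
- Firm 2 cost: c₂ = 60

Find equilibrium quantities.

q₁* = 143.0, q₂* = 90.0

Work:
Reaction: q₁ = (383 - 7 - q₂)/2
Reaction: q₂ = (383 - 60 - q₁)/2
Solve simultaneously:
q₁* = (383 - 2×7 + 60)/3 = 143.0
q₂* = (383 - 2×60 + 7)/3 = 90.0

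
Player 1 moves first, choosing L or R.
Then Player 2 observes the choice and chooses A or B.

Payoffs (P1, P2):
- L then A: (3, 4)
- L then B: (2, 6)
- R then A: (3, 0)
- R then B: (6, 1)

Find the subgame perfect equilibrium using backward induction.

P1 plays R, P2 plays B after L and B after R; Payoff (6, 1)

Work:
Backward induction:
After L: P2 chooses B → P1 gets 2
After R: P2 chooses B → P1 gets 6
P1 chooses R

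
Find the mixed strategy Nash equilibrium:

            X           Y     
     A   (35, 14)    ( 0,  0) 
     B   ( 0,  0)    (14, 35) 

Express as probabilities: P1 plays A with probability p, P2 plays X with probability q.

p = 0.7143, q = 0.2857

Work:
Find probabilities that make opponent indifferent:
P2 chooses q to make P1 indifferent between A and B
P1 chooses p to make P2 indifferent between X and Y
Mixed NE: P1 plays (A: 0.7143, B: 0.2857), P2 plays (X: 0.2857, Y: 0.7143)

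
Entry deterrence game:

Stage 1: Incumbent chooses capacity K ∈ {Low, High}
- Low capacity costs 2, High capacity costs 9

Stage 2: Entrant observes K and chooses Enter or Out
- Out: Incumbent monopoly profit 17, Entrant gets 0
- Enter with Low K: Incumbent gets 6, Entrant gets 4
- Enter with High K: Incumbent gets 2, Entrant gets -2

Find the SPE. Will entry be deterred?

SPE: (High, Enter|Low, Out|High); Entry deterred. Incumbent net profit = 8

Work:
After Low K: Entrant enters (4 > 0)
After High K: Entrant stays out (-2 < 0)
Incumbent: Low → 6−2=4, High → 17−9=8
Incumbent chooses High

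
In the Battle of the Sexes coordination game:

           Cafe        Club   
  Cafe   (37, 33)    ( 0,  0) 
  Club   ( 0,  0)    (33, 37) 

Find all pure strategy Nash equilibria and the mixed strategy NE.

Pure NE: (Cafe, Cafe) and (Club, Club); Mixed NE: p = 0.5286, q = 0.4714

Work:
Check pure NE:
(Cafe, Cafe): (37, 33) - no unilateral deviation beneficial
(Club, Club): (33, 37) - no unilateral deviation beneficial
Mixed NE: P1 plays Cafe with p = 0.5286, P2 plays Cafe with q = 0.4714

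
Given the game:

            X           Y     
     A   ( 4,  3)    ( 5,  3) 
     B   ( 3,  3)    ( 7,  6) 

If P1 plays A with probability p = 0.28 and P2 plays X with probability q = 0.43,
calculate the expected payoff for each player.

E[P1] = 5.0812, E[P2] = 4.2312

Work:
E[P1] = p·q·π₁(A,X) + p·(1-q)·π₁(A,Y) + (1-p)·q·π₁(B,X) + (1-p)·(1-q)·π₁(B,Y)
= 0.28·0.43·4 + 0.28·0.57·5 + 0.72·0.43·3 + 0.72·0.57·7
= 5.0812

E[P2] = 4.2312 (similar calculation)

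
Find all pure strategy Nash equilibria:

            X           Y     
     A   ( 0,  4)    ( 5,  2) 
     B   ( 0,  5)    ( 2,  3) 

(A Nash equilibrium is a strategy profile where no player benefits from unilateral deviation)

Nash equilibrium: (A, X), (B, X)

Work:
Best responses:
  P1 vs X: payoffs [0, 0] → best response A/B (payoff 0)
  P1 vs Y: payoffs [5, 2] → best response A (payoff 5)
  P2 vs A: payoffs [4, 2] → best response X (payoff 4)
  P2 vs B: payoffs [5, 3] → best response X (payoff 5)
Mutual best responses: (A,X), (B,X) → Nash equilibria.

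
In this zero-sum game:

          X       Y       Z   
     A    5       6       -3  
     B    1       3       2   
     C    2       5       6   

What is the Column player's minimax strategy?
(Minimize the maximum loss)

Column should play X, value = 5

Work:
Column player minimizes Row's maximum payoff:
Column X: max payoff to Row = 5
Column Y: max payoff to Row = 6
Column Z: max payoff to Row = 6
Minimum is 5, achieved by column X.
Minimax strategy: X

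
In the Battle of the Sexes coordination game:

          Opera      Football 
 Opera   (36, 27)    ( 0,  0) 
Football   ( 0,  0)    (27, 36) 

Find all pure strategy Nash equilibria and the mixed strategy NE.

Pure NE: (Opera, Opera) and (Football, Football); Mixed NE: p = 0.5714, q = 0.4286

Work:
Check pure NE:
(Opera, Opera): (36, 27) - no unilateral deviation beneficial
(Football, Football): (27, 36) - no unilateral deviation beneficial
Mixed NE: P1 plays Opera with p = 0.5714, P2 plays Opera with q = 0.4286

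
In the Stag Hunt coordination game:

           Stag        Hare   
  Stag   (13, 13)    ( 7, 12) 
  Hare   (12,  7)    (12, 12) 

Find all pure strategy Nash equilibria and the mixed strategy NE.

Pure NE: (Stag, Stag) and (Hare, Hare); Mixed NE: p = 0.8333, q = 0.8333

Work:
Check pure NE:
(Stag, Stag): (13, 13) - no unilateral deviation beneficial
(Hare, Hare): (12, 12) - no unilateral deviation beneficial
Mixed NE: P1 plays Stag with p = 0.8333, P2 plays Stag with q = 0.8333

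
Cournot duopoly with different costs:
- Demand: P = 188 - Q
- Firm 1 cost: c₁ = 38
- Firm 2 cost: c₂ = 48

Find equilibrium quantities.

q₁* = 53.33, q₂* = 43.33

Work:
Reaction: q₁ = (188 - 38 - q₂)/2
Reaction: q₂ = (188 - 48 - q₁)/2
Solve simultaneously:
q₁* = (188 - 2×38 + 48)/3 = 53.33
q₂* = (188 - 2×48 + 38)/3 = 43.33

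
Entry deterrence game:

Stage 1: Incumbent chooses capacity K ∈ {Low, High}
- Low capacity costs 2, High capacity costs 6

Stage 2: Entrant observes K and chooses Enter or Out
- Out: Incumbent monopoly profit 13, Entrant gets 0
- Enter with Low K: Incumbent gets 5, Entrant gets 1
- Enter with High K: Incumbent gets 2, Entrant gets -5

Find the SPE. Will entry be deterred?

SPE: (High, Enter|Low, Out|High); Entry deterred. Incumbent net profit = 7

Work:
After Low K: Entrant enters (1 > 0)
After High K: Entrant stays out (-5 < 0)
Incumbent: Low → 5−2=3, High → 13−6=7
Incumbent chooses High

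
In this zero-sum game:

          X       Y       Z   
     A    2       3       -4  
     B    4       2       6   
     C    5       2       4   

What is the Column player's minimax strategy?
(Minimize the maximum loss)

Column should play Y, value = 3

Work:
Column player minimizes Row's maximum payoff:
Column X: max payoff to Row = 5
Column Y: max payoff to Row = 3
Column Z: max payoff to Row = 6
Minimum is 3, achieved by column Y.
Minimax strategy: Y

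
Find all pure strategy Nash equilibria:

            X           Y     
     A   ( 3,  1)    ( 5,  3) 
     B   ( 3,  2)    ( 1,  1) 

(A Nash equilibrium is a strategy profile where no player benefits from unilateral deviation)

Nash equilibrium: (A, Y), (B, X)

Work:
Best responses:
  P1 vs X: payoffs [3, 3] → best response A/B (payoff 3)
  P1 vs Y: payoffs [5, 1] → best response A (payoff 5)
  P2 vs A: payoffs [1, 3] → best response Y (payoff 3)
  P2 vs B: payoffs [2, 1] → best response X (payoff 2)
Mutual best responses: (A,Y), (B,X) → Nash equilibria.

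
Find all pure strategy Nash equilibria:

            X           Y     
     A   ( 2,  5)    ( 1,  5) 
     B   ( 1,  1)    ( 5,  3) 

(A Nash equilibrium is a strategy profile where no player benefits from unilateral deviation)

Nash equilibrium: (A, X), (B, Y)

Work:
Best responses:
  P1 vs X: payoffs [2, 1] → best response A (payoff 2)
  P1 vs Y: payoffs [1, 5] → best response B (payoff 5)
  P2 vs A: payoffs [5, 5] → best response X/Y (payoff 5)
  P2 vs B: payoffs [1, 3] → best response Y (payoff 3)
Mutual best responses: (A,X), (B,Y) → Nash equilibria.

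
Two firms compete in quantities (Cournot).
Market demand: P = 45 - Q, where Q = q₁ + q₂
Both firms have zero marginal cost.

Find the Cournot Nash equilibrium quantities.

q₁* = q₂* = 15.0; P* = 15.0

Work:
Profit: π_i = P·q_i = (a - q_i - q_j)·q_i
FOC: ∂π_i/∂q_i = a - 2q_i - q_j = 0
Reaction function: q_i = (45 - q_j)/2
Symmetry: q* = 45/3 = 15.0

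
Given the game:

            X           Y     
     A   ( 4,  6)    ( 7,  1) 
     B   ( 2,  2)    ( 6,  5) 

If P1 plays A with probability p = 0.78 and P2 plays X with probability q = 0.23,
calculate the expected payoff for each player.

E[P1] = 6.0394, E[P2] = 2.6252

Work:
E[P1] = p·q·π₁(A,X) + p·(1-q)·π₁(A,Y) + (1-p)·q·π₁(B,X) + (1-p)·(1-q)·π₁(B,Y)
= 0.78·0.23·4 + 0.78·0.77·7 + 0.22·0.23·2 + 0.22·0.77·6
= 6.0394

E[P2] = 2.6252 (similar calculation)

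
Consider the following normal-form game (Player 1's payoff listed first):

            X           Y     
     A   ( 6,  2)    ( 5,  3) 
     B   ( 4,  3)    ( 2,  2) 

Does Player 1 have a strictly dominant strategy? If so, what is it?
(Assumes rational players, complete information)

Yes, Player 1's strictly dominant strategy is A

Work:
A strategy strictly dominates another if it gives a strictly higher payoff against every opponent action. Compare each pair of P1's strategies column-by-column:
  A vs B: [6 vs 4, 5 vs 2] → A strictly dominates B
  B vs A: [4 vs 6, 2 vs 5] → B does not strictly dominate A (column X: 4 ≤ 6)
A strictly dominates every other strategy → strictly dominant.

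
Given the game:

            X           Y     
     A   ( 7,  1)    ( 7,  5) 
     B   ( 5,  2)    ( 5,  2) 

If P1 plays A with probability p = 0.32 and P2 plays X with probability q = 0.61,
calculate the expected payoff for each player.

E[P1] = 5.64, E[P2] = 2.1792

Work:
E[P1] = p·q·π₁(A,X) + p·(1-q)·π₁(A,Y) + (1-p)·q·π₁(B,X) + (1-p)·(1-q)·π₁(B,Y)
= 0.32·0.61·7 + 0.32·0.39·7 + 0.68·0.61·5 + 0.68·0.39·5
= 5.64

E[P2] = 2.1792 (similar calculation)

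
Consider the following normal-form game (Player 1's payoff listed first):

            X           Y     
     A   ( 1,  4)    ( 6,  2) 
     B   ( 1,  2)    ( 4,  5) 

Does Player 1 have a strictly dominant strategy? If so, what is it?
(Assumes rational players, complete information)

No strictly dominant strategy exists for Player 1

Work:
A strategy strictly dominates another if it gives a strictly higher payoff against every opponent action. Compare each pair of P1's strategies column-by-column:
  A vs B: [1 vs 1, 6 vs 4] → A does not strictly dominate B (column X: 1 ≤ 1)
  B vs A: [1 vs 1, 4 vs 6] → B does not strictly dominate A (column X: 1 ≤ 1)
No single strategy strictly dominates all others → no strictly dominant strategy.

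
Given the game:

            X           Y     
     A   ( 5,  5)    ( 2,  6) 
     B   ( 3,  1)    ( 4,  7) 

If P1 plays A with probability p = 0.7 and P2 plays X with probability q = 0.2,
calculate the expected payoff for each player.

E[P1] = 2.96, E[P2] = 5.8

Work:
E[P1] = p·q·π₁(A,X) + p·(1-q)·π₁(A,Y) + (1-p)·q·π₁(B,X) + (1-p)·(1-q)·π₁(B,Y)
= 0.7·0.2·5 + 0.7·0.8·2 + 0.3·0.2·3 + 0.3·0.8·4
= 2.96

E[P2] = 5.8 (similar calculation)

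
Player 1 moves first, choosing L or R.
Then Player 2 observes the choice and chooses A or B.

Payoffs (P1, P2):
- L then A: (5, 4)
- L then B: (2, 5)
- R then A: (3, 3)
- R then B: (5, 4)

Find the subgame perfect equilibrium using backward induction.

P1 plays R, P2 plays B after L and B after R; Payoff (5, 4)

Work:
Backward induction:
After L: P2 chooses B → P1 gets 2
After R: P2 chooses B → P1 gets 5
P1 chooses R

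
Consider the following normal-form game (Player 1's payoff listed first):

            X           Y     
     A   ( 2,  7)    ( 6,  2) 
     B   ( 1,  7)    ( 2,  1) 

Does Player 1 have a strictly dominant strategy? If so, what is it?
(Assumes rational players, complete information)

Yes, Player 1's strictly dominant strategy is A

Work:
A strategy strictly dominates another if it gives a strictly higher payoff against every opponent action. Compare each pair of P1's strategies column-by-column:
  A vs B: [2 vs 1, 6 vs 2] → A strictly dominates B
  B vs A: [1 vs 2, 2 vs 6] → B does not strictly dominate A (column X: 1 ≤ 2)
A strictly dominates every other strategy → strictly dominant.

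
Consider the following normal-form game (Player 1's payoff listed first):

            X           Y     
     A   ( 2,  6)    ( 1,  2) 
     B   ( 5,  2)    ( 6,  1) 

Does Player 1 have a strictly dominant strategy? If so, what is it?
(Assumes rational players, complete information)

Yes, Player 1's strictly dominant strategy is B

Work:
A strategy strictly dominates another if it gives a strictly higher payoff against every opponent action. Compare each pair of P1's strategies column-by-column:
  A vs B: [2 vs 5, 1 vs 6] → A does not strictly dominate B (column X: 2 ≤ 5)
  B vs A: [5 vs 2, 6 vs 1] → B strictly dominates A
B strictly dominates every other strategy → strictly dominant.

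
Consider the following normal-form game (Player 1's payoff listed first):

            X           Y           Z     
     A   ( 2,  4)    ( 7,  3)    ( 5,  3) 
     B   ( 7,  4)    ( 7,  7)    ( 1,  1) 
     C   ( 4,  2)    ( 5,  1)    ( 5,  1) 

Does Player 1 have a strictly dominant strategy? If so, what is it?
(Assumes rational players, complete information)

No strictly dominant strategy exists for Player 1

Work:
A strategy strictly dominates another if it gives a strictly higher payoff against every opponent action. Compare each pair of P1's strategies column-by-column:
  A vs B: [2 vs 7, 7 vs 7, 5 vs 1] → A does not strictly dominate B (column X: 2 ≤ 7)
  A vs C: [2 vs 4, 7 vs 5, 5 vs 5] → A does not strictly dominate C (column X: 2 ≤ 4)
  B vs A: [7 vs 2, 7 vs 7, 1 vs 5] → B does not strictly dominate A (column Y: 7 ≤ 7)
  B vs C: [7 vs 4, 7 vs 5, 1 vs 5] → B does not strictly dominate C (column Z: 1 ≤ 5)
  C vs A: [4 vs 2, 5 vs 7, 5 vs 5] → C does not strictly dominate A (column Y: 5 ≤ 7)
  C vs B: [4 vs 7, 5 vs 7, 5 vs 1] → C does not strictly dominate B (column X: 4 ≤ 7)
No single strategy strictly dominates all others → no strictly dominant strategy.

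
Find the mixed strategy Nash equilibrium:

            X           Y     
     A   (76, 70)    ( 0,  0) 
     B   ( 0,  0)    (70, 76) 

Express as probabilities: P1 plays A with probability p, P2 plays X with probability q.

p = 0.5205, q = 0.4795

Work:
Find probabilities that make opponent indifferent:
P2 chooses q to make P1 indifferent between A and B
P1 chooses p to make P2 indifferent between X and Y
Mixed NE: P1 plays (A: 0.5205, B: 0.4795), P2 plays (X: 0.4795, Y: 0.5205)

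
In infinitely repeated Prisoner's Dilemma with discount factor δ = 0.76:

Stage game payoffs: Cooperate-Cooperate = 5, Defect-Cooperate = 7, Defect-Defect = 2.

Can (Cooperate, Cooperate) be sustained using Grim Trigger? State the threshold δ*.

δ* = 0.4; since δ = 0.76 ≥ 0.4, cooperation can be sustained

Work:
For Grim Trigger:
Cooperate forever: 5/(1-δ)
Defect then punished: 7 + 2·δ/(1-δ)
Need: 5/(1-δ) ≥ 7 + 2·δ/(1-δ)
Solving: δ ≥ (T-R)/(T-P) = (7-5)/(7-2) = 0.4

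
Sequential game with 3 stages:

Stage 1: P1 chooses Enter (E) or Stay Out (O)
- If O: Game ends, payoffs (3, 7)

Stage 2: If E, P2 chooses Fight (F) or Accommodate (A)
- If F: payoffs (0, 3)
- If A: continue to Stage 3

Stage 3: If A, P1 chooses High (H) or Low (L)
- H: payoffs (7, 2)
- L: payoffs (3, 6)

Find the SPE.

SPE: (O, F, H); Outcome (3, 7)

Work:
Stage 3: P1 chooses H (7 vs 3)
Stage 2: P2: F->3, A->2 (anticipating H). Choose F
Stage 1: P1: O->3, E->0 (anticipating F, H). Choose O
SPE path: O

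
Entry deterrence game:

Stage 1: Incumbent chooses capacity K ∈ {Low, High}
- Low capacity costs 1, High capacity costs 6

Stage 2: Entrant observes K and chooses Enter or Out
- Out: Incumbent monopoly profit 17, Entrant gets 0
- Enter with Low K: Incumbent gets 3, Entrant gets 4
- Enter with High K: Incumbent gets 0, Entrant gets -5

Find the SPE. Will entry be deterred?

SPE: (High, Enter|Low, Out|High); Entry deterred. Incumbent net profit = 11

Work:
After Low K: Entrant enters (4 > 0)
After High K: Entrant stays out (-5 < 0)
Incumbent: Low → 3−1=2, High → 17−6=11
Incumbent chooses High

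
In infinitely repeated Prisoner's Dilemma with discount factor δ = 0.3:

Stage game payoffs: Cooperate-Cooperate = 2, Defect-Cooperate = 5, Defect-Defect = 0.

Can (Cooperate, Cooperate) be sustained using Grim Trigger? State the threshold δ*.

δ* = 0.6; since δ = 0.3 < 0.6, cooperation cannot be sustained

Work:
For Grim Trigger:
Cooperate forever: 2/(1-δ)
Defect then punished: 5 + 0·δ/(1-δ)
Need: 2/(1-δ) ≥ 5 + 0·δ/(1-δ)
Solving: δ ≥ (T-R)/(T-P) = (5-2)/(5-0) = 0.6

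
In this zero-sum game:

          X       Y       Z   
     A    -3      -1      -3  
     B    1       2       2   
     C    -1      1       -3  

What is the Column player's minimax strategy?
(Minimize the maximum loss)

Column should play X, value = 1

Work:
Column player minimizes Row's maximum payoff:
Column X: max payoff to Row = 1
Column Y: max payoff to Row = 2
Column Z: max payoff to Row = 2
Minimum is 1, achieved by column X.
Minimax strategy: X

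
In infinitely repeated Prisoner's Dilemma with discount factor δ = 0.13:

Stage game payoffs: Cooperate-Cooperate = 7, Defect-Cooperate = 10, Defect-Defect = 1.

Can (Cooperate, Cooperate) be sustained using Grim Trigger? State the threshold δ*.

δ* = 0.3333; since δ = 0.13 < 0.3333, cooperation cannot be sustained

Work:
For Grim Trigger:
Cooperate forever: 7/(1-δ)
Defect then punished: 10 + 1·δ/(1-δ)
Need: 7/(1-δ) ≥ 10 + 1·δ/(1-δ)
Solving: δ ≥ (T-R)/(T-P) = (10-7)/(10-1) = 0.3333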